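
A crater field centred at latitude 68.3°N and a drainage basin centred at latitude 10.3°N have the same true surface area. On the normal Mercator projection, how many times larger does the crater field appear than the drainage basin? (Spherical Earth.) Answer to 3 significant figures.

7.08

Mercator areal scale is sec²φ.
At 68.3°: sec²(68.3°) = 1/0.3697² = 7.315.
At 10.3°: sec²(10.3°) = 1/0.9839² = 1.033.
Ratio = 7.315/1.033 = cos²(10.3°)/cos²(68.3°) ≈ 7.08.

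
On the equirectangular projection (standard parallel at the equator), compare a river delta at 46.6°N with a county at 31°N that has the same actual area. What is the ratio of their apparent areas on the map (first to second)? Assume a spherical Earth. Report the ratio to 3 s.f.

1.25

In the plate carrée (x = Rλ, y = Rφ), meridians are true-scale (h = 1) and parallels are stretched by k = sec φ.
Areal scale at 46.6°: h·k = 1.000 × 1.455 = 1.455.
Areal scale at 31°: h·k = 1.000 × 1.167 = 1.167.
Ratio = 1.455/1.167 ≈ 1.25.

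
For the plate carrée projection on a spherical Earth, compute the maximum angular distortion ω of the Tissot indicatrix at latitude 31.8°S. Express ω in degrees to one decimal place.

9.3°

Plate carrée maps x = Rλ, y = Rφ. The meridian scale is h = 1 and the parallel scale is k = 1/cos φ = sec φ.
At 31.8°: h = 1.000, k = 1.177; principal scales a = 1.177, b = 1.000.
sin(ω/2) = (a − b)/(a + b) = 0.1766/2.177 = 0.08114, so ω = 2 arcsin(0.08114) ≈ 9.3°.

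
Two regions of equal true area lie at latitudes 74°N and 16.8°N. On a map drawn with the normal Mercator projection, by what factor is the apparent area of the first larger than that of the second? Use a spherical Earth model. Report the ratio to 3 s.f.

12.1

Mercator areal scale is sec²φ.
At 74°: sec²(74°) = 1/0.2756² = 13.16.
At 16.8°: sec²(16.8°) = 1/0.9573² = 1.091.
Ratio = 13.16/1.091 = cos²(16.8°)/cos²(74°) ≈ 12.1.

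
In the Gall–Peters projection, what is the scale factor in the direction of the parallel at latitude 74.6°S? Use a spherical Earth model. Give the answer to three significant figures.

2.66

Gall–Peters is a cylindrical equal-area projection with standard parallels at ±45°. A cylindrical equal-area projection with standard parallel φ₀ has meridian scale h = cos φ / cos φ₀ and parallel scale k = cos φ₀ / cos φ (so areas are preserved, h·k = 1).
k = cos 45° / cos 74.6° = 0.7071/0.2656 = 2.663.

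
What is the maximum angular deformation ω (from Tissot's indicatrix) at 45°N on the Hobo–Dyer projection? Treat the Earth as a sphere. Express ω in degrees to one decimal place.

13.2°

Hobo–Dyer is a cylindrical equal-area projection with standard parallels at ±37.5°. A cylindrical equal-area projection with standard parallel φ₀ has meridian scale h = cos φ / cos φ₀ and parallel scale k = cos φ₀ / cos φ (so areas are preserved, h·k = 1).
At 45°: h = 0.8913, k = 1.122; principal scales a = 1.122, b = 0.8913.
sin(ω/2) = (a − b)/(a + b) = 0.2307/2.013 = 0.1146, so ω = 2 arcsin(0.1146) ≈ 13.2°.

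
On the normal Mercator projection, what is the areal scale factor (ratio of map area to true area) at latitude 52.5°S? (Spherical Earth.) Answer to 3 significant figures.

2.70

For Mercator, h = k = sec φ (a conformal cylindrical projection has a single point scale, 1/cos φ).
Areal scale = k² = sec²φ = 1/cos²(52.5°) = 1/0.6088² = 2.698.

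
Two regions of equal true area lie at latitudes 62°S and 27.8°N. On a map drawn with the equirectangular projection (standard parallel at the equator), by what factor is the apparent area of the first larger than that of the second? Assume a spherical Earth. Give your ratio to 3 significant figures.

In the plate carrée (x = Rλ, y = Rφ), meridians are true-scale (h = 1) and parallels are stretched by k = sec φ.
Areal scale at 62°: h·k = 1.000 × 2.130 = 2.130.
Areal scale at 27.8°: h·k = 1.000 × 1.130 = 1.130.
Ratio = 2.130/1.130 ≈ 1.88.

1.88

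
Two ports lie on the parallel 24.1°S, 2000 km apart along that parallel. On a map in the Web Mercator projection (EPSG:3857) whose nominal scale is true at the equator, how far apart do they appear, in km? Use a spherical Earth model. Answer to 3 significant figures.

The Mercator projection is conformal; its linear scale factor is the same in every direction and equals sec φ = 1/cos φ.
Along the parallel, k = sec 24.1° = 1/0.9128 = 1.095.
Map distance = 2000 × 1.095 ≈ 2190 km.

2190 km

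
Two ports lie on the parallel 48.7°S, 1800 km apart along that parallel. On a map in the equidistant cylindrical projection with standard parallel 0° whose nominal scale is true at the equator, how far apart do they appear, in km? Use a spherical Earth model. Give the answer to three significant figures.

2730 km

For the equirectangular projection with φ₀ = 0 (plate carrée), h = 1 along meridians and k = sec φ along parallels.
Along the parallel, k = sec 48.7° = 1/0.6600 = 1.515.
Map distance = 1800 × 1.515 ≈ 2730 km.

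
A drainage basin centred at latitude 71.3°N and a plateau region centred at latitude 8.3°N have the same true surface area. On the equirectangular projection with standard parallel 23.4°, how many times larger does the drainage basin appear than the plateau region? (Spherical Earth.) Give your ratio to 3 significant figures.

3.09

With standard parallel φ₀ = 23.4°, the equirectangular projection gives x = Rλ cos φ₀, y = Rφ, so h = 1 and k = cos 23.4° / cos φ.
Areal scale at 71.3°: h·k = 1.000 × 2.862 = 2.862.
Areal scale at 8.3°: h·k = 1.000 × 0.9275 = 0.9275.
Ratio = 2.862/0.9275 ≈ 3.09.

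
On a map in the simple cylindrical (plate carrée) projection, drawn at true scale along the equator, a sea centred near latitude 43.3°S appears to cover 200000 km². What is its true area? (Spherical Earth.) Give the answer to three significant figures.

146000 km²

Plate carrée maps x = Rλ, y = Rφ. The meridian scale is h = 1 and the parallel scale is k = 1/cos φ = sec φ.
Areal scale = h·k = 1 × sec φ; at 43.3°, h = 1.000, k = 1.374, so h·k = 1.374.
True area = apparent / (areal scale) = 200000 / 1.374 ≈ 146000 km².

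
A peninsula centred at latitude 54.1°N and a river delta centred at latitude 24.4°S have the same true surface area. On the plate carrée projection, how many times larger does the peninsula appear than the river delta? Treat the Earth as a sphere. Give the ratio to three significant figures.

1.55

Plate carrée maps x = Rλ, y = Rφ. The meridian scale is h = 1 and the parallel scale is k = 1/cos φ = sec φ.
Areal scale at 54.1°: h·k = 1.000 × 1.705 = 1.705.
Areal scale at 24.4°: h·k = 1.000 × 1.098 = 1.098.
Ratio = 1.705/1.098 ≈ 1.55.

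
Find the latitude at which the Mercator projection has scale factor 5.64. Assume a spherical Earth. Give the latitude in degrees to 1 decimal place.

Mercator scale is k = sec φ = 1/cos φ.
1/cos φ = 5.64  ⇒  cos φ = 0.1773  ⇒  φ = arccos(0.1773) ≈ 79.8°.

79.8°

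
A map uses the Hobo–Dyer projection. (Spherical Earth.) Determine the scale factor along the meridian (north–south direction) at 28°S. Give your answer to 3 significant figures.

1.11

The Hobo–Dyer projection is cylindrical equal-area with φ₀ = 37.5°. A cylindrical equal-area projection with standard parallel φ₀ has meridian scale h = cos φ / cos φ₀ and parallel scale k = cos φ₀ / cos φ (so areas are preserved, h·k = 1).
h = cos 28° / cos 37.5° = 0.8829/0.7934 = 1.113.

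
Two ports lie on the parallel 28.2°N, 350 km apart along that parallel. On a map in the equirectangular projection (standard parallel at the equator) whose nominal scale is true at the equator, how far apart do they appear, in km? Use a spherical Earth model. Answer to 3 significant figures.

397 km

Plate carrée maps x = Rλ, y = Rφ. The meridian scale is h = 1 and the parallel scale is k = 1/cos φ = sec φ.
Along the parallel, k = sec 28.2° = 1/0.8813 = 1.135.
Map distance = 350 × 1.135 ≈ 397 km.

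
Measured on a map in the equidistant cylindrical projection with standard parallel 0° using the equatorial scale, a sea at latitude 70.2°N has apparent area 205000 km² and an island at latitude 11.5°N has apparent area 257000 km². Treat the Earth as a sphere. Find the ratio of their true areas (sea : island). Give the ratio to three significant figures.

On the plate carrée, areal scale = h·k = 1 × sec φ, so true area = apparent × cos φ.
True area of sea: 205000 × cos(70.2°) = 205000 × 0.3387 = 69440 km².
True area of island: 257000 × cos(11.5°) = 257000 × 0.9799 = 251800 km².
Ratio = 69440 / 251800 ≈ 0.276.

0.276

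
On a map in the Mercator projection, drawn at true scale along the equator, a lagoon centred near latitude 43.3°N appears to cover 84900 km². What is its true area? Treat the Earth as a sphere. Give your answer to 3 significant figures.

Mercator is conformal, so the point scale is isotropic: h = k = sec φ = 1/cos φ.
Areal scale = k² = sec²φ = 1/cos²(43.3°) = 1/0.7278² = 1.888.
True area = apparent / (areal scale) = 84900 / 1.888 ≈ 45000 km².

45000 km²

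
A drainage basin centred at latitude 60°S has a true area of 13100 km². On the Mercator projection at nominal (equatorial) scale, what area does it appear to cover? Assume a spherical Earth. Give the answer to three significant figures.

The Mercator projection is conformal; its linear scale factor is the same in every direction and equals sec φ = 1/cos φ.
Areal scale = k² = sec²φ = 1/cos²(60°) = 1/0.5000² = 4.000.
Apparent area = 13100 × 4.000 ≈ 52400 km².

52400 km²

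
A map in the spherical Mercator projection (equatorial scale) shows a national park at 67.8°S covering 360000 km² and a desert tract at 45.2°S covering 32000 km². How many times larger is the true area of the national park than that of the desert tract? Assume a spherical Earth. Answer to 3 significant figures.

3.23

Mercator's areal exaggeration is sec²φ; hence true area = (apparent area) · cos²φ.
True area of national park: 360000 × cos²(67.8°) = 360000 × 0.1428 = 51390 km².
True area of desert tract: 32000 × cos²(45.2°) = 32000 × 0.4965 = 15890 km².
Ratio = 51390 / 15890 ≈ 3.23.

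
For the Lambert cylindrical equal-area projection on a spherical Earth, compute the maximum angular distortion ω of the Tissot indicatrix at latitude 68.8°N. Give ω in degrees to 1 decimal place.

The Lambert cylindrical equal-area projection is the cylindrical equal-area projection with its standard parallel at the equator (φ₀ = 0). Cylindrical equal-area (φ₀ = 0°): h = cos φ / cos 0° along meridians, k = cos 0° / cos φ along parallels; h·k = 1.
At 68.8°: h = 0.3616, k = 2.765; principal scales a = 2.765, b = 0.3616.
sin(ω/2) = (a − b)/(a + b) = 2.404/3.127 = 0.7687, so ω = 2 arcsin(0.7687) ≈ 100.5°.

100.5°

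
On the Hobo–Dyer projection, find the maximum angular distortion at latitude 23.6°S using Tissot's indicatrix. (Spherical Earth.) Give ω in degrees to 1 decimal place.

16.5°

Hobo–Dyer is a cylindrical equal-area projection with standard parallels at ±37.5°. A cylindrical equal-area projection with standard parallel φ₀ has meridian scale h = cos φ / cos φ₀ and parallel scale k = cos φ₀ / cos φ (so areas are preserved, h·k = 1).
At 23.6°: h = 1.155, k = 0.8658; principal scales a = 1.155, b = 0.8658.
sin(ω/2) = (a − b)/(a + b) = 0.2893/2.021 = 0.1432, so ω = 2 arcsin(0.1432) ≈ 16.5°.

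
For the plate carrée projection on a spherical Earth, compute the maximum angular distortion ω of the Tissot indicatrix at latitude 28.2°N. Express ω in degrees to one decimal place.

7.2°

For the equirectangular projection with φ₀ = 0 (plate carrée), h = 1 along meridians and k = sec φ along parallels.
At 28.2°: h = 1.000, k = 1.135; principal scales a = 1.135, b = 1.000.
sin(ω/2) = (a − b)/(a + b) = 0.1347/2.135 = 0.06309, so ω = 2 arcsin(0.06309) ≈ 7.2°.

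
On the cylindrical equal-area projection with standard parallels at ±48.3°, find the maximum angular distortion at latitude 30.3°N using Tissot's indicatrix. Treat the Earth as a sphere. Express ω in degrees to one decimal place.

For cylindrical equal-area with standard parallel φ₀, h = cos φ / cos φ₀ and k = cos φ₀ / cos φ, so h·k = 1.
At 30.3°: h = 1.298, k = 0.7705; principal scales a = 1.298, b = 0.7705.
sin(ω/2) = (a − b)/(a + b) = 0.5274/2.068 = 0.2550, so ω = 2 arcsin(0.2550) ≈ 29.5°.

29.5°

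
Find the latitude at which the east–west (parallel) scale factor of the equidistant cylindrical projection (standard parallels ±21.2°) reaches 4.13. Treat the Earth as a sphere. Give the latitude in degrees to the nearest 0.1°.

In the equirectangular projection with standard parallel φ₀ = 21.2° (x = Rλ cos φ₀, y = Rφ), meridians are true-scale (h = 1) and the parallel scale is k = cos φ₀ / cos φ.
k = cos φ₀ / cos φ = 4.13  ⇒  cos φ = cos 21.2° / 4.13 = 0.2257.
φ = arccos(0.2257) ≈ 77.0°.

77.0°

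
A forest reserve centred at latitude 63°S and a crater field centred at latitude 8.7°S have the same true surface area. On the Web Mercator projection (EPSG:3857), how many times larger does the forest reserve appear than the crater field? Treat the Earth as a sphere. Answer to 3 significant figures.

Mercator areal scale is sec²φ.
At 63°: sec²(63°) = 1/0.4540² = 4.852.
At 8.7°: sec²(8.7°) = 1/0.9885² = 1.023.
Ratio = 4.852/1.023 = cos²(8.7°)/cos²(63°) ≈ 4.74.

4.74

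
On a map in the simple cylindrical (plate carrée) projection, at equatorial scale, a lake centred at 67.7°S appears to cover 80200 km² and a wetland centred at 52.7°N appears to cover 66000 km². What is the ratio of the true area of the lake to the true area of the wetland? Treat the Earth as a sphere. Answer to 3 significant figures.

0.761

On the plate carrée, areal scale = h·k = 1 × sec φ, so true area = apparent × cos φ.
True area of lake: 80200 × cos(67.7°) = 80200 × 0.3795 = 30430 km².
True area of wetland: 66000 × cos(52.7°) = 66000 × 0.6060 = 40000 km².
Ratio = 30430 / 40000 ≈ 0.761.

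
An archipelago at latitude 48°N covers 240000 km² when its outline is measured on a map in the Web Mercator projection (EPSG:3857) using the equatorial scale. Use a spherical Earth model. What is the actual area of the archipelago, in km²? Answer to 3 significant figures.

107000 km²

The Mercator projection is conformal; its linear scale factor is the same in every direction and equals sec φ = 1/cos φ.
Areal scale = k² = sec²φ = 1/cos²(48°) = 1/0.6691² = 2.233.
True area = apparent / (areal scale) = 240000 / 2.233 ≈ 107000 km².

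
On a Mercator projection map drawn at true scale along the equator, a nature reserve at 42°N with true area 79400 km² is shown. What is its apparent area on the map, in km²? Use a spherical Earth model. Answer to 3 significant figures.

For Mercator, h = k = sec φ (a conformal cylindrical projection has a single point scale, 1/cos φ).
Areal scale = k² = sec²φ = 1/cos²(42°) = 1/0.7431² = 1.811.
Apparent area = 79400 × 1.811 ≈ 144000 km².

144000 km²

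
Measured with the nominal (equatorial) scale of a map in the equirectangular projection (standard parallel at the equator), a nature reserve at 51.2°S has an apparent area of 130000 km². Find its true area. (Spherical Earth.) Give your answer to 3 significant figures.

Plate carrée maps x = Rλ, y = Rφ. The meridian scale is h = 1 and the parallel scale is k = 1/cos φ = sec φ.
Areal scale = h·k = 1 × sec φ; at 51.2°, h = 1.000, k = 1.596, so h·k = 1.596.
True area = apparent / (areal scale) = 130000 / 1.596 ≈ 81500 km².

81500 km²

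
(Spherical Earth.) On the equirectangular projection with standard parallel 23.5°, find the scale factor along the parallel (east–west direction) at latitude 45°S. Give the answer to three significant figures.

1.30

With standard parallel φ₀ = 23.5°, the equirectangular projection gives x = Rλ cos φ₀, y = Rφ, so h = 1 and k = cos 23.5° / cos φ.
k = cos 23.5° / cos 45° = 0.9171/0.7071 = 1.297.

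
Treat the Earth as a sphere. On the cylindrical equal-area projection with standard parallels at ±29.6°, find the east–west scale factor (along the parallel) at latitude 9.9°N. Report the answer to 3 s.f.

For cylindrical equal-area with standard parallel φ₀, h = cos φ / cos φ₀ and k = cos φ₀ / cos φ, so h·k = 1.
k = cos 29.6° / cos 9.9° = 0.8695/0.9851 = 0.8826.

0.883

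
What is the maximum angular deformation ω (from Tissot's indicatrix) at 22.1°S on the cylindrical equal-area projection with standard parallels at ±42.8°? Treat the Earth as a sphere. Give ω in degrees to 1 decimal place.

A cylindrical equal-area projection with standard parallel φ₀ has meridian scale h = cos φ / cos φ₀ and parallel scale k = cos φ₀ / cos φ (so areas are preserved, h·k = 1).
At 22.1°: h = 1.263, k = 0.7919; principal scales a = 1.263, b = 0.7919.
sin(ω/2) = (a − b)/(a + b) = 0.4709/2.055 = 0.2292, so ω = 2 arcsin(0.2292) ≈ 26.5°.

26.5°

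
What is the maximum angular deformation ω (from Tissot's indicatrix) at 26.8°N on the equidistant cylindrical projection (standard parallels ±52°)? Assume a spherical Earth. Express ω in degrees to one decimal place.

21.2°

The equidistant cylindrical projection with φ₀ = 52° has h = 1 (meridians true) and k = cos φ₀ / cos φ along parallels.
At 26.8°: h = 1.000, k = 0.6898; principal scales a = 1.000, b = 0.6898.
sin(ω/2) = (a − b)/(a + b) = 0.3102/1.690 = 0.1836, so ω = 2 arcsin(0.1836) ≈ 21.2°.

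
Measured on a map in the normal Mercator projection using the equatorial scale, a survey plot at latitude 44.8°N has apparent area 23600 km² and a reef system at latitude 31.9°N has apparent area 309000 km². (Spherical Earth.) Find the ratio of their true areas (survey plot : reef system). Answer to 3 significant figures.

0.0534

On Mercator the areal scale is sec²φ, so true area = apparent × cos²φ.
True area of survey plot: 23600 × cos²(44.8°) = 23600 × 0.5035 = 11880 km².
True area of reef system: 309000 × cos²(31.9°) = 309000 × 0.7208 = 222700 km².
Ratio = 11880 / 222700 ≈ 0.0534.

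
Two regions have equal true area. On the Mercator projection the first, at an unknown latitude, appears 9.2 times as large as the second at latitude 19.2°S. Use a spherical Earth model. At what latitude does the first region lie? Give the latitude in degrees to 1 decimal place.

On Mercator, (apparent₁)/(apparent₂) = sec²φ₁ / sec²φ₂ when true areas are equal.
cos²φ₂ / cos²φ₁ = 9.2  ⇒  cos φ₁ = cos 19.2° / √9.2 = 0.9444/3.033 = 0.3114.
φ₁ = arccos(0.3114) ≈ 71.9°.

71.9°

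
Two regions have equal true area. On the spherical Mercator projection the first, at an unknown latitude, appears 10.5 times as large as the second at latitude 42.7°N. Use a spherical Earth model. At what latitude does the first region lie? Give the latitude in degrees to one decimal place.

Mercator areal scale is sec²φ, so apparent-area ratio = sec²φ₁ / sec²φ₂ = cos²φ₂ / cos²φ₁.
cos²φ₂ / cos²φ₁ = 10.5  ⇒  cos φ₁ = cos 42.7° / √10.5 = 0.7349/3.240 = 0.2268.
φ₁ = arccos(0.2268) ≈ 76.9°.

76.9°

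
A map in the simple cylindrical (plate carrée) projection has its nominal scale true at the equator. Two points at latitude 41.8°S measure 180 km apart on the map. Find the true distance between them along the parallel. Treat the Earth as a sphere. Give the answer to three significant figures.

134 km

For the equirectangular projection with φ₀ = 0 (plate carrée), h = 1 along meridians and k = sec φ along parallels.
Along the parallel at 41.8°, map distances are exaggerated by k = sec 41.8° = 1.341.
True distance = 180 / 1.341 = 180 × cos 41.8° ≈ 134 km.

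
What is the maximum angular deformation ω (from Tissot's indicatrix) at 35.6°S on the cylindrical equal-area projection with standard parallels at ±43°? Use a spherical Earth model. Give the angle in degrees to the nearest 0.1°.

12.1°

For cylindrical equal-area with standard parallel φ₀, h = cos φ / cos φ₀ and k = cos φ₀ / cos φ, so h·k = 1.
At 35.6°: h = 1.112, k = 0.8995; principal scales a = 1.112, b = 0.8995.
sin(ω/2) = (a − b)/(a + b) = 0.2123/2.011 = 0.1056, so ω = 2 arcsin(0.1056) ≈ 12.1°.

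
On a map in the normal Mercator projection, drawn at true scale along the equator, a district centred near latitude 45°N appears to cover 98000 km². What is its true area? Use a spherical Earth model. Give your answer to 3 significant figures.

Mercator is conformal, so the point scale is isotropic: h = k = sec φ = 1/cos φ.
Areal scale = k² = sec²φ = 1/cos²(45°) = 1/0.7071² = 2.000.
True area = apparent / (areal scale) = 98000 / 2.000 ≈ 49000 km².

49000 km²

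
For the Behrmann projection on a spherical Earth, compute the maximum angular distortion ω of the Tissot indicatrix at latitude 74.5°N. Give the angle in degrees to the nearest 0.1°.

111.4°

Behrmann is a cylindrical equal-area projection with standard parallels at ±30°. For cylindrical equal-area with standard parallel φ₀, h = cos φ / cos φ₀ and k = cos φ₀ / cos φ, so h·k = 1.
At 74.5°: h = 0.3086, k = 3.241; principal scales a = 3.241, b = 0.3086.
sin(ω/2) = (a − b)/(a + b) = 2.932/3.549 = 0.8261, so ω = 2 arcsin(0.8261) ≈ 111.4°.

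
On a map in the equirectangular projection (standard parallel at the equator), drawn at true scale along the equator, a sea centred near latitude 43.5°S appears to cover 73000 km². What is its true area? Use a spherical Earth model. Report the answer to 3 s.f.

53000 km²

For the equirectangular projection with φ₀ = 0 (plate carrée), h = 1 along meridians and k = sec φ along parallels.
Areal scale = h·k = 1 × sec φ; at 43.5°, h = 1.000, k = 1.379, so h·k = 1.379.
True area = apparent / (areal scale) = 73000 / 1.379 ≈ 53000 km².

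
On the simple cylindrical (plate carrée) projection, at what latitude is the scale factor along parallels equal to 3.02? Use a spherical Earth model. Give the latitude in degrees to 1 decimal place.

70.7°

Plate carrée: h = 1, k = sec φ along parallels.
sec φ = 3.02  ⇒  cos φ = 0.3311  ⇒  φ ≈ 70.7°.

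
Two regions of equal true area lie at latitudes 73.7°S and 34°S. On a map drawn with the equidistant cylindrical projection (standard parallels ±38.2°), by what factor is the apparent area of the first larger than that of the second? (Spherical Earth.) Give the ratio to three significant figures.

The equidistant cylindrical projection with φ₀ = 38.2° has h = 1 (meridians true) and k = cos φ₀ / cos φ along parallels.
Areal scale at 73.7°: h·k = 1.000 × 2.800 = 2.800.
Areal scale at 34°: h·k = 1.000 × 0.9479 = 0.9479.
Ratio = 2.800/0.9479 ≈ 2.95.

2.95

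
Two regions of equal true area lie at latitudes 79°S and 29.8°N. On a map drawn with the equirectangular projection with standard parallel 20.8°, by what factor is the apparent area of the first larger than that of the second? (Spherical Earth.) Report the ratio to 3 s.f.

4.55

The equidistant cylindrical projection with φ₀ = 20.8° has h = 1 (meridians true) and k = cos φ₀ / cos φ along parallels.
Areal scale at 79°: h·k = 1.000 × 4.899 = 4.899.
Areal scale at 29.8°: h·k = 1.000 × 1.077 = 1.077.
Ratio = 4.899/1.077 ≈ 4.55.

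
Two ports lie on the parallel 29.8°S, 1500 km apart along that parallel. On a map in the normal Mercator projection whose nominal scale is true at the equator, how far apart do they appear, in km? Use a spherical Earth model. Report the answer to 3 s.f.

For Mercator, h = k = sec φ (a conformal cylindrical projection has a single point scale, 1/cos φ).
Along the parallel, k = sec 29.8° = 1/0.8678 = 1.152.
Map distance = 1500 × 1.152 ≈ 1730 km.

1730 km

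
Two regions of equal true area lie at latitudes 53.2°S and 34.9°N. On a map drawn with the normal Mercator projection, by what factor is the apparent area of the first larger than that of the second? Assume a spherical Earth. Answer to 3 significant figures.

Mercator is conformal with k = sec φ, so areal scale = k² = sec²φ.
At 53.2°: sec²(53.2°) = 1/0.5990² = 2.787.
At 34.9°: sec²(34.9°) = 1/0.8202² = 1.487.
Ratio = 2.787/1.487 = cos²(34.9°)/cos²(53.2°) ≈ 1.87.

1.87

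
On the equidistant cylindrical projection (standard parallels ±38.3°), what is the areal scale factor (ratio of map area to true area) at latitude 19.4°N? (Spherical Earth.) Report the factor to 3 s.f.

0.832

With standard parallel φ₀ = 38.3°, the equirectangular projection gives x = Rλ cos φ₀, y = Rφ, so h = 1 and k = cos 38.3° / cos φ.
Areal scale = h·k = 1 × cos φ₀ / cos φ; at 19.4°, h = 1.000, k = 0.8320, so h·k = 0.8320.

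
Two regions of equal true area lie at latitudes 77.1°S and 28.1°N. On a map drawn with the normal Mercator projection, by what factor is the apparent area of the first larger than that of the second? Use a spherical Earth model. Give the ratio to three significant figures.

15.6

Mercator areal scale is sec²φ.
At 77.1°: sec²(77.1°) = 1/0.2233² = 20.06.
At 28.1°: sec²(28.1°) = 1/0.8821² = 1.285.
Ratio = 20.06/1.285 = cos²(28.1°)/cos²(77.1°) ≈ 15.6.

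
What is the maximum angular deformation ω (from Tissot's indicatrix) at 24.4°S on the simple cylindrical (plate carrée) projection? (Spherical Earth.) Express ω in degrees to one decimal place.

5.4°

In the plate carrée (x = Rλ, y = Rφ), meridians are true-scale (h = 1) and parallels are stretched by k = sec φ.
At 24.4°: h = 1.000, k = 1.098; principal scales a = 1.098, b = 1.000.
sin(ω/2) = (a − b)/(a + b) = 0.09808/2.098 = 0.04675, so ω = 2 arcsin(0.04675) ≈ 5.4°.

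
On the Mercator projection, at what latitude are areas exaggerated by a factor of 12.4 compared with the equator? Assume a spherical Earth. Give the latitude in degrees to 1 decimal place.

Mercator areal scale is sec²φ.
sec²φ = 12.4  ⇒  cos²φ = 0.08065  ⇒  cos φ = 0.2840.
φ = arccos(0.2840) ≈ 73.5°.

73.5°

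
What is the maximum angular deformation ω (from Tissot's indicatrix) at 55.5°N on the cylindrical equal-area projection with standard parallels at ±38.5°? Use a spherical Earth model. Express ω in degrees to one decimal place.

Cylindrical equal-area (φ₀ = 38.5°): h = cos φ / cos 38.5° along meridians, k = cos 38.5° / cos φ along parallels; h·k = 1.
At 55.5°: h = 0.7237, k = 1.382; principal scales a = 1.382, b = 0.7237.
sin(ω/2) = (a − b)/(a + b) = 0.6580/2.105 = 0.3125, so ω = 2 arcsin(0.3125) ≈ 36.4°.

36.4°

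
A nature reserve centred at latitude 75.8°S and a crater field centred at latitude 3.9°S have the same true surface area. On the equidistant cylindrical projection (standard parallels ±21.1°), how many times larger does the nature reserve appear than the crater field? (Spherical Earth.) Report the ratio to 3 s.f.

4.07

With standard parallel φ₀ = 21.1°, the equirectangular projection gives x = Rλ cos φ₀, y = Rφ, so h = 1 and k = cos 21.1° / cos φ.
Areal scale at 75.8°: h·k = 1.000 × 3.803 = 3.803.
Areal scale at 3.9°: h·k = 1.000 × 0.9351 = 0.9351.
Ratio = 3.803/0.9351 ≈ 4.07.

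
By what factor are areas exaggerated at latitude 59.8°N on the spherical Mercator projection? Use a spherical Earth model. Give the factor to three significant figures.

The Mercator projection is conformal; its linear scale factor is the same in every direction and equals sec φ = 1/cos φ.
Areal scale = k² = sec²φ = 1/cos²(59.8°) = 1/0.5030² = 3.952.

3.95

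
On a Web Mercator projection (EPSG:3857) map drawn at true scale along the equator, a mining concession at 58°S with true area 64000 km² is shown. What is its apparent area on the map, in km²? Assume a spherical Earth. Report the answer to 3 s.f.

228000 km²

The Mercator projection is conformal; its linear scale factor is the same in every direction and equals sec φ = 1/cos φ.
Areal scale = k² = sec²φ = 1/cos²(58°) = 1/0.5299² = 3.561.
Apparent area = 64000 × 3.561 ≈ 228000 km².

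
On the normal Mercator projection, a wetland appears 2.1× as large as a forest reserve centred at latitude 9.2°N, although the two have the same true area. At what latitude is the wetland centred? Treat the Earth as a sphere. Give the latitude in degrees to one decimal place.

47.1°

Mercator areal scale is sec²φ, so apparent-area ratio = sec²φ₁ / sec²φ₂ = cos²φ₂ / cos²φ₁.
cos²φ₂ / cos²φ₁ = 2.1  ⇒  cos φ₁ = cos 9.2° / √2.1 = 0.9871/1.449 = 0.6812.
φ₁ = arccos(0.6812) ≈ 47.1°.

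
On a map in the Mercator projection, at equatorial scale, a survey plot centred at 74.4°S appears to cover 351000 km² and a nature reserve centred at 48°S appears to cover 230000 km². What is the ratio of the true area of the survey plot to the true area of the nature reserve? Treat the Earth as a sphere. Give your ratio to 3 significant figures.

Since Mercator area scale is 1/cos²φ, the true area equals the apparent area multiplied by cos²φ.
True area of survey plot: 351000 × cos²(74.4°) = 351000 × 0.07232 = 25380 km².
True area of nature reserve: 230000 × cos²(48°) = 230000 × 0.4477 = 103000 km².
Ratio = 25380 / 103000 ≈ 0.246.

0.246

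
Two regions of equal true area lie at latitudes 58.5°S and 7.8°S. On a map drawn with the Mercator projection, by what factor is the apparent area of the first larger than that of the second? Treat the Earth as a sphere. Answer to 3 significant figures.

Mercator areal scale is sec²φ.
At 58.5°: sec²(58.5°) = 1/0.5225² = 3.663.
At 7.8°: sec²(7.8°) = 1/0.9907² = 1.019.
Ratio = 3.663/1.019 = cos²(7.8°)/cos²(58.5°) ≈ 3.60.

3.60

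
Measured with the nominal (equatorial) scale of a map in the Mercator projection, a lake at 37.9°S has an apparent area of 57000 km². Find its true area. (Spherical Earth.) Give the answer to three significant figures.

The Mercator projection is conformal; its linear scale factor is the same in every direction and equals sec φ = 1/cos φ.
Areal scale = k² = sec²φ = 1/cos²(37.9°) = 1/0.7891² = 1.606.
True area = apparent / (areal scale) = 57000 / 1.606 ≈ 35500 km².

35500 km²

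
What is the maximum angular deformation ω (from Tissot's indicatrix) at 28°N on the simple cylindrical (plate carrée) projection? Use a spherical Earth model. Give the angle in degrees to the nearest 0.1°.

7.1°

Plate carrée maps x = Rλ, y = Rφ. The meridian scale is h = 1 and the parallel scale is k = 1/cos φ = sec φ.
At 28°: h = 1.000, k = 1.133; principal scales a = 1.133, b = 1.000.
sin(ω/2) = (a − b)/(a + b) = 0.1326/2.133 = 0.06216, so ω = 2 arcsin(0.06216) ≈ 7.1°.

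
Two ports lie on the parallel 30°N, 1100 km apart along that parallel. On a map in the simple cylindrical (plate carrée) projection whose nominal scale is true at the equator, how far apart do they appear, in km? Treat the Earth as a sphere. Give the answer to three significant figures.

Plate carrée maps x = Rλ, y = Rφ. The meridian scale is h = 1 and the parallel scale is k = 1/cos φ = sec φ.
Along the parallel, k = sec 30° = 1/0.8660 = 1.155.
Map distance = 1100 × 1.155 ≈ 1270 km.

1270 km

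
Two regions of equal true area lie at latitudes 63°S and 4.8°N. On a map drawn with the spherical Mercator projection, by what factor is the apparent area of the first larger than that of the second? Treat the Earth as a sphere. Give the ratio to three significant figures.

Mercator areal scale is sec²φ.
At 63°: sec²(63°) = 1/0.4540² = 4.852.
At 4.8°: sec²(4.8°) = 1/0.9965² = 1.007.
Ratio = 4.852/1.007 = cos²(4.8°)/cos²(63°) ≈ 4.82.

4.82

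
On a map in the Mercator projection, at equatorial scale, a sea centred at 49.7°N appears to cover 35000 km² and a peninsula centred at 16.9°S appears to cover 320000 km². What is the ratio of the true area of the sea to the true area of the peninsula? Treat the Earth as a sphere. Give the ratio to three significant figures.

0.0500

Since Mercator area scale is 1/cos²φ, the true area equals the apparent area multiplied by cos²φ.
True area of sea: 35000 × cos²(49.7°) = 35000 × 0.4183 = 14640 km².
True area of peninsula: 320000 × cos²(16.9°) = 320000 × 0.9155 = 293000 km².
Ratio = 14640 / 293000 ≈ 0.0500.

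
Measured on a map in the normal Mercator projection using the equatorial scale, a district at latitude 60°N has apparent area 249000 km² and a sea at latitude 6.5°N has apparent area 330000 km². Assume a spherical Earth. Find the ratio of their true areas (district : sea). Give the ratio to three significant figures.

0.191

On Mercator the areal scale is sec²φ, so true area = apparent × cos²φ.
True area of district: 249000 × cos²(60°) = 249000 × 0.2500 = 62250 km².
True area of sea: 330000 × cos²(6.5°) = 330000 × 0.9872 = 325800 km².
Ratio = 62250 / 325800 ≈ 0.191.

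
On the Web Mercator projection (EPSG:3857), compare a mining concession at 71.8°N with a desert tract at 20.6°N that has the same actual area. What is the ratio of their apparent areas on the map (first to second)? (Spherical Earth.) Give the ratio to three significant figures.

On Mercator, area is exaggerated by sec²φ = 1/cos²φ.
At 71.8°: sec²(71.8°) = 1/0.3123² = 10.25.
At 20.6°: sec²(20.6°) = 1/0.9361² = 1.141.
Ratio = 10.25/1.141 = cos²(20.6°)/cos²(71.8°) ≈ 8.98.

8.98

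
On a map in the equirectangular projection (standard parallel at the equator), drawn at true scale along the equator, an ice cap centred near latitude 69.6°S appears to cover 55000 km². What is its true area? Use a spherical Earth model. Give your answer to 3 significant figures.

19200 km²

Plate carrée maps x = Rλ, y = Rφ. The meridian scale is h = 1 and the parallel scale is k = 1/cos φ = sec φ.
Areal scale = h·k = 1 × sec φ; at 69.6°, h = 1.000, k = 2.869, so h·k = 2.869.
True area = apparent / (areal scale) = 55000 / 2.869 ≈ 19200 km².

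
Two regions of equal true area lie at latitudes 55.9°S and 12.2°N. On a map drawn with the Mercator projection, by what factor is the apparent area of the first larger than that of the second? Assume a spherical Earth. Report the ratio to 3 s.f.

On Mercator, area is exaggerated by sec²φ = 1/cos²φ.
At 55.9°: sec²(55.9°) = 1/0.5606² = 3.182.
At 12.2°: sec²(12.2°) = 1/0.9774² = 1.047.
Ratio = 3.182/1.047 = cos²(12.2°)/cos²(55.9°) ≈ 3.04.

3.04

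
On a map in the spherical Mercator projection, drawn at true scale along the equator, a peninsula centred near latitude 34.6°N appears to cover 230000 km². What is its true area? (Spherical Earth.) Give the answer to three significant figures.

Mercator is conformal, so the point scale is isotropic: h = k = sec φ = 1/cos φ.
Areal scale = k² = sec²φ = 1/cos²(34.6°) = 1/0.8231² = 1.476.
True area = apparent / (areal scale) = 230000 / 1.476 ≈ 156000 km².

156000 km²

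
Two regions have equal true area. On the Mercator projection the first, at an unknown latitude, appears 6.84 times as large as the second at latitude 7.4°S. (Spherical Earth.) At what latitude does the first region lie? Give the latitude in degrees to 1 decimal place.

67.7°

Mercator areal scale is sec²φ, so apparent-area ratio = sec²φ₁ / sec²φ₂ = cos²φ₂ / cos²φ₁.
cos²φ₂ / cos²φ₁ = 6.84  ⇒  cos φ₁ = cos 7.4° / √6.84 = 0.9917/2.615 = 0.3792.
φ₁ = arccos(0.3792) ≈ 67.7°.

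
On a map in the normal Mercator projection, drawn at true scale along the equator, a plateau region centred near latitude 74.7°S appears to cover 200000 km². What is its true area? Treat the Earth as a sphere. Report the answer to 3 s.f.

Mercator is conformal, so the point scale is isotropic: h = k = sec φ = 1/cos φ.
Areal scale = k² = sec²φ = 1/cos²(74.7°) = 1/0.2639² = 14.36.
True area = apparent / (areal scale) = 200000 / 14.36 ≈ 13900 km².

13900 km²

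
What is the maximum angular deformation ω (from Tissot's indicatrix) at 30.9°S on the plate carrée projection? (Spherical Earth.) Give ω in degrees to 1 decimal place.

Plate carrée maps x = Rλ, y = Rφ. The meridian scale is h = 1 and the parallel scale is k = 1/cos φ = sec φ.
At 30.9°: h = 1.000, k = 1.165; principal scales a = 1.165, b = 1.000.
sin(ω/2) = (a − b)/(a + b) = 0.1654/2.165 = 0.07639, so ω = 2 arcsin(0.07639) ≈ 8.8°.

8.8°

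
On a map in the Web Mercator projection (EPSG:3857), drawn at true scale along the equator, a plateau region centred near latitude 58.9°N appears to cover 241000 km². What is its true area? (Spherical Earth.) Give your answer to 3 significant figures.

64300 km²

The Mercator projection is conformal; its linear scale factor is the same in every direction and equals sec φ = 1/cos φ.
Areal scale = k² = sec²φ = 1/cos²(58.9°) = 1/0.5165² = 3.748.
True area = apparent / (areal scale) = 241000 / 3.748 ≈ 64300 km².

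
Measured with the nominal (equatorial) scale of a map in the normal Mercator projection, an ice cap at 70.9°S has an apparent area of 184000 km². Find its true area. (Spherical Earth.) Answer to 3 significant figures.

19700 km²

Mercator is conformal, so the point scale is isotropic: h = k = sec φ = 1/cos φ.
Areal scale = k² = sec²φ = 1/cos²(70.9°) = 1/0.3272² = 9.340.
True area = apparent / (areal scale) = 184000 / 9.340 ≈ 19700 km².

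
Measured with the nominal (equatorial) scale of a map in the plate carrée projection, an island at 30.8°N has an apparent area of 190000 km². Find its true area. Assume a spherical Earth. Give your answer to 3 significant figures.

Plate carrée maps x = Rλ, y = Rφ. The meridian scale is h = 1 and the parallel scale is k = 1/cos φ = sec φ.
Areal scale = h·k = 1 × sec φ; at 30.8°, h = 1.000, k = 1.164, so h·k = 1.164.
True area = apparent / (areal scale) = 190000 / 1.164 ≈ 163000 km².

163000 km²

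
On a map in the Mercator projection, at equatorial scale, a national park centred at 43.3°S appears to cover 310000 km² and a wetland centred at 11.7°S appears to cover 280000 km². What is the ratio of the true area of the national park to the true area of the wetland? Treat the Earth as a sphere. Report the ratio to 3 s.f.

On Mercator the areal scale is sec²φ, so true area = apparent × cos²φ.
True area of national park: 310000 × cos²(43.3°) = 310000 × 0.5297 = 164200 km².
True area of wetland: 280000 × cos²(11.7°) = 280000 × 0.9589 = 268500 km².
Ratio = 164200 / 268500 ≈ 0.612.

0.612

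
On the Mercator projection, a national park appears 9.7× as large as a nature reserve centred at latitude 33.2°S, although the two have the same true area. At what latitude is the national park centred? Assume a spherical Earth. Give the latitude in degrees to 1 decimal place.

Mercator areal scale is sec²φ, so apparent-area ratio = sec²φ₁ / sec²φ₂ = cos²φ₂ / cos²φ₁.
cos²φ₂ / cos²φ₁ = 9.7  ⇒  cos φ₁ = cos 33.2° / √9.7 = 0.8368/3.114 = 0.2687.
φ₁ = arccos(0.2687) ≈ 74.4°.

74.4°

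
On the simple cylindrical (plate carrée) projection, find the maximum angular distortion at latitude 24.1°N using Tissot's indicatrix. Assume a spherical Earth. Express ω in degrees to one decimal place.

Plate carrée maps x = Rλ, y = Rφ. The meridian scale is h = 1 and the parallel scale is k = 1/cos φ = sec φ.
At 24.1°: h = 1.000, k = 1.095; principal scales a = 1.095, b = 1.000.
sin(ω/2) = (a − b)/(a + b) = 0.09549/2.095 = 0.04557, so ω = 2 arcsin(0.04557) ≈ 5.2°.

5.2°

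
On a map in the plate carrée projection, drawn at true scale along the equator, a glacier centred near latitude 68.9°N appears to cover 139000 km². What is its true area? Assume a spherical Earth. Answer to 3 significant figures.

50000 km²

For the equirectangular projection with φ₀ = 0 (plate carrée), h = 1 along meridians and k = sec φ along parallels.
Areal scale = h·k = 1 × sec φ; at 68.9°, h = 1.000, k = 2.778, so h·k = 2.778.
True area = apparent / (areal scale) = 139000 / 2.778 ≈ 50000 km².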